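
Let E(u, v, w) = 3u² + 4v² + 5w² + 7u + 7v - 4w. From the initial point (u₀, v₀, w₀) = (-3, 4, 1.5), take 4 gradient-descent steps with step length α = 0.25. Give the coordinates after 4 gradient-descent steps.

(-1.28125, 4, 5.96875)

∇E = (6u + 7, 8v + 7, 10w - 4)
Step 1: at (-3, 4, 1.5), ∇E = (-11, 39, 11) → (-3, 4, 1.5) − 0.25·(-11, 39, 11) = (-0.25, -5.75, -1.25)
Step 2: at (-0.25, -5.75, -1.25), ∇E = (5.5, -39, -16.5) → (-0.25, -5.75, -1.25) − 0.25·(5.5, -39, -16.5) = (-1.625, 4, 2.875)
Step 3: at (-1.625, 4, 2.875), ∇E = (-2.75, 39, 24.75) → (-1.625, 4, 2.875) − 0.25·(-2.75, 39, 24.75) = (-0.9375, -5.75, -3.3125)
Step 4: at (-0.9375, -5.75, -3.3125), ∇E = (1.375, -39, -37.125) → (-0.9375, -5.75, -3.3125) − 0.25·(1.375, -39, -37.125) = (-1.28125, 4, 5.96875)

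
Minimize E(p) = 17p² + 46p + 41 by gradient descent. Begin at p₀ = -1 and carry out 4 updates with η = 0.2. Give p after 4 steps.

E′(p) = 34p + 46
p₁ = -1 − 0.2·12 = -3.4
p₂ = -3.4 − 0.2·(-69.6) = 10.52
p₃ = 10.52 − 0.2·403.68 = -70.216
p₄ = -70.216 − 0.2·(-2341.344) = 398.0528

398.0528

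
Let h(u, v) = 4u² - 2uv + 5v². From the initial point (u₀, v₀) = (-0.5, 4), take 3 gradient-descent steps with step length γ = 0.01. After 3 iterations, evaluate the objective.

43.1725140976

∇h = (8u - 2v, -2u + 10v)
Step 1: at (-0.5, 4), ∇h = (-12, 41) → (-0.5, 4) − 0.01·(-12, 41) = (-0.38, 3.59)
Step 2: at (-0.38, 3.59), ∇h = (-10.22, 36.66) → (-0.38, 3.59) − 0.01·(-10.22, 36.66) = (-0.2778, 3.2234)
Step 3: at (-0.2778, 3.2234), ∇h = (-8.6692, 32.7896) → (-0.2778, 3.2234) − 0.01·(-8.6692, 32.7896) = (-0.191108, 2.895504)
h(-0.191108, 2.895504) = 43.1725140976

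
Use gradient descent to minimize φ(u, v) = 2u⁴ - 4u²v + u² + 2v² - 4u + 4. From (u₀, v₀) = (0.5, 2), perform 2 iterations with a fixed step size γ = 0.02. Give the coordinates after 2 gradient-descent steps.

∇φ = (8u³ - 8uv + 2u - 4, -4u² + 4v)
(u₁, v₁) = (0.5, 2) − 0.02·(-10, 7) = (0.7, 1.86)
(u₂, v₂) = (0.7, 1.86) − 0.02·(-10.272, 5.48) = (0.90544, 1.7504)

(0.90544, 1.7504)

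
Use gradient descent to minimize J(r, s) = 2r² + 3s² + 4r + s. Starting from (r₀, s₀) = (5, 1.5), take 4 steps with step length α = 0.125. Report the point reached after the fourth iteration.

∇J = (4r + 4, 6s + 1)
(r₁, s₁) = (5, 1.5) − 0.125·(24, 10) = (2, 0.25)
(r₂, s₂) = (2, 0.25) − 0.125·(12, 2.5) = (0.5, -0.0625)
(r₃, s₃) = (0.5, -0.0625) − 0.125·(6, 0.625) = (-0.25, -0.140625)
(r₄, s₄) = (-0.25, -0.140625) − 0.125·(3, 0.15625) = (-0.625, -0.16015625)

(-0.625, -0.16015625)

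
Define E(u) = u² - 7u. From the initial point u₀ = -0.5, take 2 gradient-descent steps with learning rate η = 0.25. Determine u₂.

2.5

E′(u) = 2u - 7
u₁ = -0.5 − 0.25·(-8) = 1.5
u₂ = 1.5 − 0.25·(-4) = 2.5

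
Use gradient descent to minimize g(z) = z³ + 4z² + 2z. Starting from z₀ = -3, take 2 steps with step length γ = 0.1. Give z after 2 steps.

g′(z) = 3z² + 8z + 2
z₁ = -3 − 0.1·5 = -3.5
z₂ = -3.5 − 0.1·10.75 = -4.575

-4.575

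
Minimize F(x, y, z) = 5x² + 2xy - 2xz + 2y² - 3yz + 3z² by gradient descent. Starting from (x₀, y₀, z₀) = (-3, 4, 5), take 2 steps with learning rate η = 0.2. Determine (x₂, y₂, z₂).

∇F = (10x + 2y - 2z, 2x + 4y - 3z, -2x - 3y + 6z)
(x₁, y₁, z₁) = (-3, 4, 5) − 0.2·(-32, -5, 24) = (3.4, 5, 0.2)
(x₂, y₂, z₂) = (3.4, 5, 0.2) − 0.2·(43.6, 26.2, -20.6) = (-5.32, -0.24, 4.32)

(-5.32, -0.24, 4.32)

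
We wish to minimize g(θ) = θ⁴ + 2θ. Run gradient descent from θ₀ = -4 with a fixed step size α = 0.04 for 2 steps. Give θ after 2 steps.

-31.31918336

g′(θ) = 4θ³ + 2
θ₁ = -4 − 0.04·(-254) = 6.16
θ₂ = 6.16 − 0.04·936.979584 = -31.31918336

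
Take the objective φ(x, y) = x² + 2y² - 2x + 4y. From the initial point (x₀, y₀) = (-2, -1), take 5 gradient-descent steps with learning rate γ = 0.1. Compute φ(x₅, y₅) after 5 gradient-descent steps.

-2.0336323584

∇φ = (2x - 2, 4y + 4)
(x₁, y₁) = (-2, -1) − 0.1·(-6, 0) = (-1.4, -1)
(x₂, y₂) = (-1.4, -1) − 0.1·(-4.8, 0) = (-0.92, -1)
(x₃, y₃) = (-0.92, -1) − 0.1·(-3.84, 0) = (-0.536, -1)
(x₄, y₄) = (-0.536, -1) − 0.1·(-3.072, 0) = (-0.2288, -1)
(x₅, y₅) = (-0.2288, -1) − 0.1·(-2.4576, 0) = (0.01696, -1)
φ(0.01696, -1) = -2.0336323584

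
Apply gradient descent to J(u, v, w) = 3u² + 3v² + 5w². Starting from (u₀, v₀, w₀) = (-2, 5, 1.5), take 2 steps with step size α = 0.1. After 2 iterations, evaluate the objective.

2.2272

∇J = (6u, 6v, 10w)
(u₁, v₁, w₁) = (-2, 5, 1.5) − 0.1·(-12, 30, 15) = (-0.8, 2, 0)
(u₂, v₂, w₂) = (-0.8, 2, 0) − 0.1·(-4.8, 12, 0) = (-0.32, 0.8, 0)
J(-0.32, 0.8, 0) = 2.2272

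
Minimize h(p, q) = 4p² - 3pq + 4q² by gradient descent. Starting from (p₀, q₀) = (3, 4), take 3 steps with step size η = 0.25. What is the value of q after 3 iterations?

-2.734375

∇h = (8p - 3q, -3p + 8q)
Step 1: at (3, 4), ∇h = (12, 23) → (3, 4) − 0.25·(12, 23) = (0, -1.75)
Step 2: at (0, -1.75), ∇h = (5.25, -14) → (0, -1.75) − 0.25·(5.25, -14) = (-1.3125, 1.75)
Step 3: at (-1.3125, 1.75), ∇h = (-15.75, 17.9375) → (-1.3125, 1.75) − 0.25·(-15.75, 17.9375) = (2.625, -2.734375)
q = -2.734375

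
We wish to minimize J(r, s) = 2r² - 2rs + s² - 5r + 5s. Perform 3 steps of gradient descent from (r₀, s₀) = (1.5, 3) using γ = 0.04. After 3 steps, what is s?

∇J = (4r - 2s - 5, -2r + 2s + 5)
(r₁, s₁) = (1.5, 3) − 0.04·(-5, 8) = (1.7, 2.68)
(r₂, s₂) = (1.7, 2.68) − 0.04·(-3.56, 6.96) = (1.8424, 2.4016)
(r₃, s₃) = (1.8424, 2.4016) − 0.04·(-2.4336, 6.1184) = (1.939744, 2.156864)
s = 2.156864

2.156864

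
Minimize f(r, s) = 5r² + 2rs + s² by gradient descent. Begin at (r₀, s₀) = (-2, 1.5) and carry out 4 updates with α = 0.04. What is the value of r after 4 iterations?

-0.52045312

∇f = (10r + 2s, 2r + 2s)
(r₁, s₁) = (-2, 1.5) − 0.04·(-17, -1) = (-1.32, 1.54)
(r₂, s₂) = (-1.32, 1.54) − 0.04·(-10.12, 0.44) = (-0.9152, 1.5224)
(r₃, s₃) = (-0.9152, 1.5224) − 0.04·(-6.1072, 1.2144) = (-0.670912, 1.473824)
(r₄, s₄) = (-0.670912, 1.473824) − 0.04·(-3.761472, 1.605824) = (-0.52045312, 1.40959104)
r = -0.52045312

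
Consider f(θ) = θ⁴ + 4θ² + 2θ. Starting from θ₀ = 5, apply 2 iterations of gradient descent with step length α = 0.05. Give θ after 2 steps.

2145.4122

f′(θ) = 4θ³ + 8θ + 2
Step 1: f′(5) = 542; θ₁ = 5 − 0.05·542 = -22.1
Step 2: f′(-22.1) = -43350.244; θ₂ = -22.1 − 0.05·(-43350.244) = 2145.4122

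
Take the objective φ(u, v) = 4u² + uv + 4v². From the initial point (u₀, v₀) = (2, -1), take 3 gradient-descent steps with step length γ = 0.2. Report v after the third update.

∇φ = (8u + v, u + 8v)
Step 1: at (2, -1), ∇φ = (15, -6) → (2, -1) − 0.2·(15, -6) = (-1, 0.2)
Step 2: at (-1, 0.2), ∇φ = (-7.8, 0.6) → (-1, 0.2) − 0.2·(-7.8, 0.6) = (0.56, 0.08)
Step 3: at (0.56, 0.08), ∇φ = (4.56, 1.2) → (0.56, 0.08) − 0.2·(4.56, 1.2) = (-0.352, -0.16)
v = -0.16

-0.16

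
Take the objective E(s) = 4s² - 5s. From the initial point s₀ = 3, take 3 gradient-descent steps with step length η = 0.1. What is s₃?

E′(s) = 8s - 5
Step 1: E′(3) = 19; s₁ = 3 − 0.1·19 = 1.1
Step 2: E′(1.1) = 3.8; s₂ = 1.1 − 0.1·3.8 = 0.72
Step 3: E′(0.72) = 0.76; s₃ = 0.72 − 0.1·0.76 = 0.644

0.644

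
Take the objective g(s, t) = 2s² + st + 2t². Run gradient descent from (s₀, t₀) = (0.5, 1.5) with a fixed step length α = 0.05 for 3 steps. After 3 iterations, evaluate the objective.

∇g = (4s + t, s + 4t)
Step 1: at (0.5, 1.5), ∇g = (3.5, 6.5) → (0.5, 1.5) − 0.05·(3.5, 6.5) = (0.325, 1.175)
Step 2: at (0.325, 1.175), ∇g = (2.475, 5.025) → (0.325, 1.175) − 0.05·(2.475, 5.025) = (0.20125, 0.92375)
Step 3: at (0.20125, 0.92375), ∇g = (1.72875, 3.89625) → (0.20125, 0.92375) − 0.05·(1.72875, 3.89625) = (0.1148125, 0.7289375)
g(0.1148125, 0.7289375) = 1.17275471484375

1.17275471484375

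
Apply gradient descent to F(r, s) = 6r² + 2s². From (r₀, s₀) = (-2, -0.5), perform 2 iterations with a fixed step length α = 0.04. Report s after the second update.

-0.3528

∇F = (12r, 4s)
Step 1: at (-2, -0.5), ∇F = (-24, -2) → (-2, -0.5) − 0.04·(-24, -2) = (-1.04, -0.42)
Step 2: at (-1.04, -0.42), ∇F = (-12.48, -1.68) → (-1.04, -0.42) − 0.04·(-12.48, -1.68) = (-0.5408, -0.3528)
s = -0.3528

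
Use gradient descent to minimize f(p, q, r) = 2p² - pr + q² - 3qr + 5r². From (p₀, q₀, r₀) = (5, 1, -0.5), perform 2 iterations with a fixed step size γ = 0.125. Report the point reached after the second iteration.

(1.359375, 0.84375, 0.234375)

∇f = (4p - r, 2q - 3r, -p - 3q + 10r)
Step 1: at (5, 1, -0.5), ∇f = (20.5, 3.5, -13) → (5, 1, -0.5) − 0.125·(20.5, 3.5, -13) = (2.4375, 0.5625, 1.125)
Step 2: at (2.4375, 0.5625, 1.125), ∇f = (8.625, -2.25, 7.125) → (2.4375, 0.5625, 1.125) − 0.125·(8.625, -2.25, 7.125) = (1.359375, 0.84375, 0.234375)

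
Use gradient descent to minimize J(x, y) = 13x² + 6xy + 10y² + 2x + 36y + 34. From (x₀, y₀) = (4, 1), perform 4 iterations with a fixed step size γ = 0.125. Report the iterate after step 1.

∇J = (26x + 6y + 2, 6x + 20y + 36)
Step 1: at (4, 1), ∇J = (112, 80) → (4, 1) − 0.125·(112, 80) = (-10, -9)

(-10, -9)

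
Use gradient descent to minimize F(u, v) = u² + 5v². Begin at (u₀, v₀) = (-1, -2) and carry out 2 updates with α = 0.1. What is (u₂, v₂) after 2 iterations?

(-0.64, 0)

∇F = (2u, 10v)
(u₁, v₁) = (-1, -2) − 0.1·(-2, -20) = (-0.8, 0)
(u₂, v₂) = (-0.8, 0) − 0.1·(-1.6, 0) = (-0.64, 0)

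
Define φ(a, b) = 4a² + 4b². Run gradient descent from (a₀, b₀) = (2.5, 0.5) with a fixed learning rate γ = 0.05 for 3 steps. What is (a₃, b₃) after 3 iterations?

∇φ = (8a, 8b)
(a₁, b₁) = (2.5, 0.5) − 0.05·(20, 4) = (1.5, 0.3)
(a₂, b₂) = (1.5, 0.3) − 0.05·(12, 2.4) = (0.9, 0.18)
(a₃, b₃) = (0.9, 0.18) − 0.05·(7.2, 1.44) = (0.54, 0.108)

(0.54, 0.108)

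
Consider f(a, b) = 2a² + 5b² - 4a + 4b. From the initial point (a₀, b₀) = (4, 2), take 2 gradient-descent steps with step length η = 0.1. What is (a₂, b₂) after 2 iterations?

(2.08, -0.4)

∇f = (4a - 4, 10b + 4)
Step 1: at (4, 2), ∇f = (12, 24) → (4, 2) − 0.1·(12, 24) = (2.8, -0.4)
Step 2: at (2.8, -0.4), ∇f = (7.2, 0) → (2.8, -0.4) − 0.1·(7.2, 0) = (2.08, -0.4)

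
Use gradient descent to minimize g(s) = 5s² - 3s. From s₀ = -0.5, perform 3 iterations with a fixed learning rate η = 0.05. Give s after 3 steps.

0.2

g′(s) = 10s - 3
Step 1: g′(-0.5) = -8; s₁ = -0.5 − 0.05·(-8) = -0.1
Step 2: g′(-0.1) = -4; s₂ = -0.1 − 0.05·(-4) = 0.1
Step 3: g′(0.1) = -2; s₃ = 0.1 − 0.05·(-2) = 0.2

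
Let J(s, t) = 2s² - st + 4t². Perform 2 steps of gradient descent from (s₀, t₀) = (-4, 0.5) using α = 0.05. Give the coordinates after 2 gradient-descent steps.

(-2.535, -0.09875)

∇J = (4s - t, -s + 8t)
(s₁, t₁) = (-4, 0.5) − 0.05·(-16.5, 8) = (-3.175, 0.1)
(s₂, t₂) = (-3.175, 0.1) − 0.05·(-12.8, 3.975) = (-2.535, -0.09875)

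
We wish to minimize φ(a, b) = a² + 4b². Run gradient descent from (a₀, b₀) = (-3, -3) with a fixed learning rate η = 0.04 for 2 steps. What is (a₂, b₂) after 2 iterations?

∇φ = (2a, 8b)
Step 1: at (-3, -3), ∇φ = (-6, -24) → (-3, -3) − 0.04·(-6, -24) = (-2.76, -2.04)
Step 2: at (-2.76, -2.04), ∇φ = (-5.52, -16.32) → (-2.76, -2.04) − 0.04·(-5.52, -16.32) = (-2.5392, -1.3872)

(-2.5392, -1.3872)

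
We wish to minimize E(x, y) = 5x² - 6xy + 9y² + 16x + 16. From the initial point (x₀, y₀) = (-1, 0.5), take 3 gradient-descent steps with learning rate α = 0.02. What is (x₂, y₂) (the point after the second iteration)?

(-1.144, 0.0008)

∇E = (10x - 6y + 16, -6x + 18y)
Step 1: at (-1, 0.5), ∇E = (3, 15) → (-1, 0.5) − 0.02·(3, 15) = (-1.06, 0.2)
Step 2: at (-1.06, 0.2), ∇E = (4.2, 9.96) → (-1.06, 0.2) − 0.02·(4.2, 9.96) = (-1.144, 0.0008)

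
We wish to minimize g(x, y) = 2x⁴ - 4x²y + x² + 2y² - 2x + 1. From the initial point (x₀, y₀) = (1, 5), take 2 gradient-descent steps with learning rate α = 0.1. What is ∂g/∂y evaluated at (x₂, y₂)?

-7808.75689984

∇g = (8x³ - 8xy + 2x - 2, -4x² + 4y)
Step 1: at (1, 5), ∇g = (-32, 16) → (1, 5) − 0.1·(-32, 16) = (4.2, 3.4)
Step 2: at (4.2, 3.4), ∇g = (484.864, -56.96) → (4.2, 3.4) − 0.1·(484.864, -56.96) = (-44.2864, 9.096)
∂g/∂y at (-44.2864, 9.096) = -7808.75689984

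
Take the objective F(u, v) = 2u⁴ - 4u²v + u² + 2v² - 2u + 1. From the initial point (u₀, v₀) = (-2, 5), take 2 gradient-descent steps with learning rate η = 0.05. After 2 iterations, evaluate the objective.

∇F = (8u³ - 8uv + 2u - 2, -4u² + 4v)
(u₁, v₁) = (-2, 5) − 0.05·(10, 4) = (-2.5, 4.8)
(u₂, v₂) = (-2.5, 4.8) − 0.05·(-36, -5.8) = (-0.7, 5.09)
F(-0.7, 5.09) = 45.21

45.21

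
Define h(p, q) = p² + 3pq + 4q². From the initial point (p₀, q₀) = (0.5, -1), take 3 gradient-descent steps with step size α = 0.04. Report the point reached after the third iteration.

(0.641344, -0.464192)

∇h = (2p + 3q, 3p + 8q)
(p₁, q₁) = (0.5, -1) − 0.04·(-2, -6.5) = (0.58, -0.74)
(p₂, q₂) = (0.58, -0.74) − 0.04·(-1.06, -4.18) = (0.6224, -0.5728)
(p₃, q₃) = (0.6224, -0.5728) − 0.04·(-0.4736, -2.7152) = (0.641344, -0.464192)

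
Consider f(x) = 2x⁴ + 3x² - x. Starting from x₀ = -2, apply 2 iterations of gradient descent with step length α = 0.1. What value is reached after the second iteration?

-145.7744

f′(x) = 8x³ + 6x - 1
Step 1: f′(-2) = -77; x₁ = -2 − 0.1·(-77) = 5.7
Step 2: f′(5.7) = 1514.744; x₂ = 5.7 − 0.1·1514.744 = -145.7744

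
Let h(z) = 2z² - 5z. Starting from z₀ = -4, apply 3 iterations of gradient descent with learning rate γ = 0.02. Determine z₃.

-2.838112

h′(z) = 4z - 5
z₁ = -4 − 0.02·(-21) = -3.58
z₂ = -3.58 − 0.02·(-19.32) = -3.1936
z₃ = -3.1936 − 0.02·(-17.7744) = -2.838112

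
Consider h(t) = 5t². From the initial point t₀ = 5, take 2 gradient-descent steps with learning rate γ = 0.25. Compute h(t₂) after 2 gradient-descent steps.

632.8125

h′(t) = 10t
Step 1: h′(5) = 50; t₁ = 5 − 0.25·50 = -7.5
Step 2: h′(-7.5) = -75; t₂ = -7.5 − 0.25·(-75) = 11.25
h(11.25) = 632.8125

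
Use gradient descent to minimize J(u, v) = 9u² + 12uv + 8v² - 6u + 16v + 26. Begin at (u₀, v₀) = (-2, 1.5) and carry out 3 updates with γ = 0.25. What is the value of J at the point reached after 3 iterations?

∇J = (18u + 12v - 6, 12u + 16v + 16)
Step 1: at (-2, 1.5), ∇J = (-24, 16) → (-2, 1.5) − 0.25·(-24, 16) = (4, -2.5)
Step 2: at (4, -2.5), ∇J = (36, 24) → (4, -2.5) − 0.25·(36, 24) = (-5, -8.5)
Step 3: at (-5, -8.5), ∇J = (-198, -180) → (-5, -8.5) − 0.25·(-198, -180) = (44.5, 36.5)
J(44.5, 36.5) = 48314.25

48314.25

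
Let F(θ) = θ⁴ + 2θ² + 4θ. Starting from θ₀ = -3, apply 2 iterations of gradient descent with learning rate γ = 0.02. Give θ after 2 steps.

-0.68044544

F′(θ) = 4θ³ + 4θ + 4
θ₁ = -3 − 0.02·(-116) = -0.68
θ₂ = -0.68 − 0.02·0.022272 = -0.68044544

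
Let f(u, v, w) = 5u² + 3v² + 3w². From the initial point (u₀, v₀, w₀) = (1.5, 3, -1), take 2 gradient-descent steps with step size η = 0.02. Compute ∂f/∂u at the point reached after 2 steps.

9.6

∇f = (10u, 6v, 6w)
Step 1: at (1.5, 3, -1), ∇f = (15, 18, -6) → (1.5, 3, -1) − 0.02·(15, 18, -6) = (1.2, 2.64, -0.88)
Step 2: at (1.2, 2.64, -0.88), ∇f = (12, 15.84, -5.28) → (1.2, 2.64, -0.88) − 0.02·(12, 15.84, -5.28) = (0.96, 2.3232, -0.7744)
∂f/∂u at (0.96, 2.3232, -0.7744) = 9.6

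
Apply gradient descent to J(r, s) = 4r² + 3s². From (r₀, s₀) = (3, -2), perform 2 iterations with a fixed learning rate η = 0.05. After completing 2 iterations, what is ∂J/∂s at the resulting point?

∇J = (8r, 6s)
(r₁, s₁) = (3, -2) − 0.05·(24, -12) = (1.8, -1.4)
(r₂, s₂) = (1.8, -1.4) − 0.05·(14.4, -8.4) = (1.08, -0.98)
∂J/∂s at (1.08, -0.98) = -5.88

-5.88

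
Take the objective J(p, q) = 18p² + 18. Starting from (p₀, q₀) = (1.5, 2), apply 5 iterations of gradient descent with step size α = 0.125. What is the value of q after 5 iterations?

2

∇J = (36p, 0)
(p₁, q₁) = (1.5, 2) − 0.125·(54, 0) = (-5.25, 2)
(p₂, q₂) = (-5.25, 2) − 0.125·(-189, 0) = (18.375, 2)
(p₃, q₃) = (18.375, 2) − 0.125·(661.5, 0) = (-64.3125, 2)
(p₄, q₄) = (-64.3125, 2) − 0.125·(-2315.25, 0) = (225.09375, 2)
(p₅, q₅) = (225.09375, 2) − 0.125·(8103.375, 0) = (-787.828125, 2)
q = 2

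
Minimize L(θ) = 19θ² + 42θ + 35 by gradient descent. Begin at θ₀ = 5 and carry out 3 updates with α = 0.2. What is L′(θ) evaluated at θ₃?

L′(θ) = 38θ + 42
Step 1: L′(5) = 232; θ₁ = 5 − 0.2·232 = -41.4
Step 2: L′(-41.4) = -1531.2; θ₂ = -41.4 − 0.2·(-1531.2) = 264.84
Step 3: L′(264.84) = 10105.92; θ₃ = 264.84 − 0.2·10105.92 = -1756.344
L′(θ) at (-1756.344) = -66699.072

-66699.072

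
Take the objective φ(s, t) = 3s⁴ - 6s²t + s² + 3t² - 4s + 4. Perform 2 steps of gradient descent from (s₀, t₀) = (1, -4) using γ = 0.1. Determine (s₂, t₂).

∇φ = (12s³ - 12st + 2s - 4, -6s² + 6t)
Step 1: at (1, -4), ∇φ = (58, -30) → (1, -4) − 0.1·(58, -30) = (-4.8, -1)
Step 2: at (-4.8, -1), ∇φ = (-1398.304, -144.24) → (-4.8, -1) − 0.1·(-1398.304, -144.24) = (135.0304, 13.424)

(135.0304, 13.424)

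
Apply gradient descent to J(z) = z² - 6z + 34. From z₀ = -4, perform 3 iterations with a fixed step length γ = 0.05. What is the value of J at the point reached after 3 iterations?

J′(z) = 2z - 6
z₁ = -4 − 0.05·(-14) = -3.3
z₂ = -3.3 − 0.05·(-12.6) = -2.67
z₃ = -2.67 − 0.05·(-11.34) = -2.103
J(-2.103) = 51.040609

51.040609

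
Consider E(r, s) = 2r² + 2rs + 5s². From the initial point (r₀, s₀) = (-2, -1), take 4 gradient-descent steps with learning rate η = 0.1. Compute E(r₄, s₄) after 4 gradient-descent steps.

0.1623296

∇E = (4r + 2s, 2r + 10s)
Step 1: at (-2, -1), ∇E = (-10, -14) → (-2, -1) − 0.1·(-10, -14) = (-1, 0.4)
Step 2: at (-1, 0.4), ∇E = (-3.2, 2) → (-1, 0.4) − 0.1·(-3.2, 2) = (-0.68, 0.2)
Step 3: at (-0.68, 0.2), ∇E = (-2.32, 0.64) → (-0.68, 0.2) − 0.1·(-2.32, 0.64) = (-0.448, 0.136)
Step 4: at (-0.448, 0.136), ∇E = (-1.52, 0.464) → (-0.448, 0.136) − 0.1·(-1.52, 0.464) = (-0.296, 0.0896)
E(-0.296, 0.0896) = 0.1623296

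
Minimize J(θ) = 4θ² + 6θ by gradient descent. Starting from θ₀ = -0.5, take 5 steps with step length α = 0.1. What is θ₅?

-0.74992

J′(θ) = 8θ + 6
θ₁ = -0.5 − 0.1·2 = -0.7
θ₂ = -0.7 − 0.1·0.4 = -0.74
θ₃ = -0.74 − 0.1·0.08 = -0.748
θ₄ = -0.748 − 0.1·0.016 = -0.7496
θ₅ = -0.7496 − 0.1·0.0032 = -0.74992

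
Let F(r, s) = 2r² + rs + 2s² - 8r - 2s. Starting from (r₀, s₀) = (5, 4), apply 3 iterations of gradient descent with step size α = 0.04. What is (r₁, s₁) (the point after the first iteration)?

∇F = (4r + s - 8, r + 4s - 2)
Step 1: at (5, 4), ∇F = (16, 19) → (5, 4) − 0.04·(16, 19) = (4.36, 3.24)

(4.36, 3.24)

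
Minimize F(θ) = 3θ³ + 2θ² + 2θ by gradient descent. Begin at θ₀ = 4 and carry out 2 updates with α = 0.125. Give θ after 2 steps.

F′(θ) = 9θ² + 4θ + 2
Step 1: F′(4) = 162; θ₁ = 4 − 0.125·162 = -16.25
Step 2: F′(-16.25) = 2313.5625; θ₂ = -16.25 − 0.125·2313.5625 = -305.4453125

-305.4453125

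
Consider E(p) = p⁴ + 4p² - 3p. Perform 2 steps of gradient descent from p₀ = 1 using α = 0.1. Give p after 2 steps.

E′(p) = 4p³ + 8p - 3
p₁ = 1 − 0.1·9 = 0.1
p₂ = 0.1 − 0.1·(-2.196) = 0.3196

0.3196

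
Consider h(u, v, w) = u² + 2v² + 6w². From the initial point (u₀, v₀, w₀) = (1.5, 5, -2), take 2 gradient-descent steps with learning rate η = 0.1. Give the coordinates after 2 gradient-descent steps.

(0.96, 1.8, -0.08)

∇h = (2u, 4v, 12w)
(u₁, v₁, w₁) = (1.5, 5, -2) − 0.1·(3, 20, -24) = (1.2, 3, 0.4)
(u₂, v₂, w₂) = (1.2, 3, 0.4) − 0.1·(2.4, 12, 4.8) = (0.96, 1.8, -0.08)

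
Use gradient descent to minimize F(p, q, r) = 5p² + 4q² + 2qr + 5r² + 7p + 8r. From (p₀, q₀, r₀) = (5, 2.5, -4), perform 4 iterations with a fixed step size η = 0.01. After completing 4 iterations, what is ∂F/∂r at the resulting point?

∇F = (10p + 7, 8q + 2r, 2q + 10r + 8)
Step 1: at (5, 2.5, -4), ∇F = (57, 12, -27) → (5, 2.5, -4) − 0.01·(57, 12, -27) = (4.43, 2.38, -3.73)
Step 2: at (4.43, 2.38, -3.73), ∇F = (51.3, 11.58, -24.54) → (4.43, 2.38, -3.73) − 0.01·(51.3, 11.58, -24.54) = (3.917, 2.2642, -3.4846)
Step 3: at (3.917, 2.2642, -3.4846), ∇F = (46.17, 11.1444, -22.3176) → (3.917, 2.2642, -3.4846) − 0.01·(46.17, 11.1444, -22.3176) = (3.4553, 2.152756, -3.261424)
Step 4: at (3.4553, 2.152756, -3.261424), ∇F = (41.553, 10.6992, -20.308728) → (3.4553, 2.152756, -3.261424) − 0.01·(41.553, 10.6992, -20.308728) = (3.03977, 2.045764, -3.05833672)
∂F/∂r at (3.03977, 2.045764, -3.05833672) = -18.4918392

-18.4918392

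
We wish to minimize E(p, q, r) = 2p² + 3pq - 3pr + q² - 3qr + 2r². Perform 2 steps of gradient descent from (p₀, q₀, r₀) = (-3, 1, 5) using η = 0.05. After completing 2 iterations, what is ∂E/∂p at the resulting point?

∇E = (4p + 3q - 3r, 3p + 2q - 3r, -3p - 3q + 4r)
Step 1: at (-3, 1, 5), ∇E = (-24, -22, 26) → (-3, 1, 5) − 0.05·(-24, -22, 26) = (-1.8, 2.1, 3.7)
Step 2: at (-1.8, 2.1, 3.7), ∇E = (-12, -12.3, 13.9) → (-1.8, 2.1, 3.7) − 0.05·(-12, -12.3, 13.9) = (-1.2, 2.715, 3.005)
∂E/∂p at (-1.2, 2.715, 3.005) = -5.67

-5.67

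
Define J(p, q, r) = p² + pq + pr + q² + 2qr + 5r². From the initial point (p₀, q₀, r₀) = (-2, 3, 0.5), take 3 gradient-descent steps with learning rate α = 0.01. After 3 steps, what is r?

∇J = (2p + q + r, p + 2q + 2r, p + 2q + 10r)
(p₁, q₁, r₁) = (-2, 3, 0.5) − 0.01·(-0.5, 5, 9) = (-1.995, 2.95, 0.41)
(p₂, q₂, r₂) = (-1.995, 2.95, 0.41) − 0.01·(-0.63, 4.725, 8.005) = (-1.9887, 2.90275, 0.32995)
(p₃, q₃, r₃) = (-1.9887, 2.90275, 0.32995) − 0.01·(-0.7447, 4.4767, 7.1163) = (-1.981253, 2.857983, 0.258787)
r = 0.258787

0.258787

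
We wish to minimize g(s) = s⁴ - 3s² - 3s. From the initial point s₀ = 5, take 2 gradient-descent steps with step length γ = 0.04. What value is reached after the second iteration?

g′(s) = 4s³ - 6s - 3
s₁ = 5 − 0.04·467 = -13.68
s₂ = -13.68 − 0.04·(-10161.352128) = 392.77408512

392.77408512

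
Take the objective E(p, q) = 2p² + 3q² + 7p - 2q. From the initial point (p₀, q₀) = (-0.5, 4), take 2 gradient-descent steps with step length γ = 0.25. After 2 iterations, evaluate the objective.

-3.9375

∇E = (4p + 7, 6q - 2)
(p₁, q₁) = (-0.5, 4) − 0.25·(5, 22) = (-1.75, -1.5)
(p₂, q₂) = (-1.75, -1.5) − 0.25·(0, -11) = (-1.75, 1.25)
E(-1.75, 1.25) = -3.9375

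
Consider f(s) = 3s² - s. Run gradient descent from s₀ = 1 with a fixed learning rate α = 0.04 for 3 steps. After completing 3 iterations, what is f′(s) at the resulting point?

f′(s) = 6s - 1
s₁ = 1 − 0.04·5 = 0.8
s₂ = 0.8 − 0.04·3.8 = 0.648
s₃ = 0.648 − 0.04·2.888 = 0.53248
f′(s) at (0.53248) = 2.19488

2.19488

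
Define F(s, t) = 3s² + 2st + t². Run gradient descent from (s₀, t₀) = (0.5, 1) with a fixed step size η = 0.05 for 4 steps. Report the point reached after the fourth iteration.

(-0.0734, 0.5924)

∇F = (6s + 2t, 2s + 2t)
Step 1: at (0.5, 1), ∇F = (5, 3) → (0.5, 1) − 0.05·(5, 3) = (0.25, 0.85)
Step 2: at (0.25, 0.85), ∇F = (3.2, 2.2) → (0.25, 0.85) − 0.05·(3.2, 2.2) = (0.09, 0.74)
Step 3: at (0.09, 0.74), ∇F = (2.02, 1.66) → (0.09, 0.74) − 0.05·(2.02, 1.66) = (-0.011, 0.657)
Step 4: at (-0.011, 0.657), ∇F = (1.248, 1.292) → (-0.011, 0.657) − 0.05·(1.248, 1.292) = (-0.0734, 0.5924)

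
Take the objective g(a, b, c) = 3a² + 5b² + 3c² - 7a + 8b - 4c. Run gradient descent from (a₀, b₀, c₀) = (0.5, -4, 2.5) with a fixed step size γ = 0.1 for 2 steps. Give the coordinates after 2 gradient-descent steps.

(1.06, -0.8, 0.96)

∇g = (6a - 7, 10b + 8, 6c - 4)
(a₁, b₁, c₁) = (0.5, -4, 2.5) − 0.1·(-4, -32, 11) = (0.9, -0.8, 1.4)
(a₂, b₂, c₂) = (0.9, -0.8, 1.4) − 0.1·(-1.6, 0, 4.4) = (1.06, -0.8, 0.96)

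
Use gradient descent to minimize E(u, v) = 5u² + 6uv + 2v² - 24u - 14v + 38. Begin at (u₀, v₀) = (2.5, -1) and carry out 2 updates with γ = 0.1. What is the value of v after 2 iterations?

∇E = (10u + 6v - 24, 6u + 4v - 14)
Step 1: at (2.5, -1), ∇E = (-5, -3) → (2.5, -1) − 0.1·(-5, -3) = (3, -0.7)
Step 2: at (3, -0.7), ∇E = (1.8, 1.2) → (3, -0.7) − 0.1·(1.8, 1.2) = (2.82, -0.82)
v = -0.82

-0.82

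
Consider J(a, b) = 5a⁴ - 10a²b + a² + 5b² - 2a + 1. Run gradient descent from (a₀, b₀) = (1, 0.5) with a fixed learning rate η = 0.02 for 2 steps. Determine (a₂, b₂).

∇J = (20a³ - 20ab + 2a - 2, -10a² + 10b)
(a₁, b₁) = (1, 0.5) − 0.02·(10, -5) = (0.8, 0.6)
(a₂, b₂) = (0.8, 0.6) − 0.02·(0.24, -0.4) = (0.7952, 0.608)

(0.7952, 0.608)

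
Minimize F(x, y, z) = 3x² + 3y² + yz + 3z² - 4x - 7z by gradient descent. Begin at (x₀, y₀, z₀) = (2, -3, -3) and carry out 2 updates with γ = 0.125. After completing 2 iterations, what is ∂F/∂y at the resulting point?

0.109375

∇F = (6x - 4, 6y + z, y + 6z - 7)
(x₁, y₁, z₁) = (2, -3, -3) − 0.125·(8, -21, -28) = (1, -0.375, 0.5)
(x₂, y₂, z₂) = (1, -0.375, 0.5) − 0.125·(2, -1.75, -4.375) = (0.75, -0.15625, 1.046875)
∂F/∂y at (0.75, -0.15625, 1.046875) = 0.109375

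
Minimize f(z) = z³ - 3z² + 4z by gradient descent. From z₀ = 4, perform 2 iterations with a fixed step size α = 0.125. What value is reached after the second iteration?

f′(z) = 3z² - 6z + 4
Step 1: f′(4) = 28; z₁ = 4 − 0.125·28 = 0.5
Step 2: f′(0.5) = 1.75; z₂ = 0.5 − 0.125·1.75 = 0.28125

0.28125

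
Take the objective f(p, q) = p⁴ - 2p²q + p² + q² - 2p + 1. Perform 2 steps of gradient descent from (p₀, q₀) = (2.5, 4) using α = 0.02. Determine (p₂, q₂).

(1.97108008, 4.084804)

∇f = (4p³ - 4pq + 2p - 2, -2p² + 2q)
(p₁, q₁) = (2.5, 4) − 0.02·(25.5, -4.5) = (1.99, 4.09)
(p₂, q₂) = (1.99, 4.09) − 0.02·(0.945996, 0.2598) = (1.97108008, 4.084804)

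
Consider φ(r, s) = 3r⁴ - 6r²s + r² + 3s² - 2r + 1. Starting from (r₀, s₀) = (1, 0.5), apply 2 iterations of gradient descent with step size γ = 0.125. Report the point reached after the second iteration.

(0.7421875, 0.265625)

∇φ = (12r³ - 12rs + 2r - 2, -6r² + 6s)
Step 1: at (1, 0.5), ∇φ = (6, -3) → (1, 0.5) − 0.125·(6, -3) = (0.25, 0.875)
Step 2: at (0.25, 0.875), ∇φ = (-3.9375, 4.875) → (0.25, 0.875) − 0.125·(-3.9375, 4.875) = (0.7421875, 0.265625)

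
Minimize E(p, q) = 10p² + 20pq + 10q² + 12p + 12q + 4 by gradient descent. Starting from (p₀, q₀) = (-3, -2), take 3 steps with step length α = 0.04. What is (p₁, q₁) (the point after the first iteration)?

∇E = (20p + 20q + 12, 20p + 20q + 12)
Step 1: at (-3, -2), ∇E = (-88, -88) → (-3, -2) − 0.04·(-88, -88) = (0.52, 1.52)

(0.52, 1.52)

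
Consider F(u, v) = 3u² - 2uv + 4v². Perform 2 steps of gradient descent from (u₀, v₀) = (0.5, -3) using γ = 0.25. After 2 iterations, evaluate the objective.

∇F = (6u - 2v, -2u + 8v)
Step 1: at (0.5, -3), ∇F = (9, -25) → (0.5, -3) − 0.25·(9, -25) = (-1.75, 3.25)
Step 2: at (-1.75, 3.25), ∇F = (-17, 29.5) → (-1.75, 3.25) − 0.25·(-17, 29.5) = (2.5, -4.125)
F(2.5, -4.125) = 107.4375

107.4375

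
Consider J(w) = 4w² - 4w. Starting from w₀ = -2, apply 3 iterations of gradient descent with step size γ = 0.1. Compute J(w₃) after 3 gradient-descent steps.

-0.9984

J′(w) = 8w - 4
w₁ = -2 − 0.1·(-20) = 0
w₂ = 0 − 0.1·(-4) = 0.4
w₃ = 0.4 − 0.1·(-0.8) = 0.48
J(0.48) = -0.9984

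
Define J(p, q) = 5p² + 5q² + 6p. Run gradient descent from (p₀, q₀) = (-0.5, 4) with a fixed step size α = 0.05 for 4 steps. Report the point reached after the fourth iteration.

∇J = (10p + 6, 10q)
Step 1: at (-0.5, 4), ∇J = (1, 40) → (-0.5, 4) − 0.05·(1, 40) = (-0.55, 2)
Step 2: at (-0.55, 2), ∇J = (0.5, 20) → (-0.55, 2) − 0.05·(0.5, 20) = (-0.575, 1)
Step 3: at (-0.575, 1), ∇J = (0.25, 10) → (-0.575, 1) − 0.05·(0.25, 10) = (-0.5875, 0.5)
Step 4: at (-0.5875, 0.5), ∇J = (0.125, 5) → (-0.5875, 0.5) − 0.05·(0.125, 5) = (-0.59375, 0.25)

(-0.59375, 0.25)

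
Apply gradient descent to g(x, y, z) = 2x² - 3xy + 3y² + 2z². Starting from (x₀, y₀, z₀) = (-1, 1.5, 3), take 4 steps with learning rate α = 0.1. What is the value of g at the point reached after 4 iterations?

0.3031324425

∇g = (4x - 3y, -3x + 6y, 4z)
Step 1: at (-1, 1.5, 3), ∇g = (-8.5, 12, 12) → (-1, 1.5, 3) − 0.1·(-8.5, 12, 12) = (-0.15, 0.3, 1.8)
Step 2: at (-0.15, 0.3, 1.8), ∇g = (-1.5, 2.25, 7.2) → (-0.15, 0.3, 1.8) − 0.1·(-1.5, 2.25, 7.2) = (0, 0.075, 1.08)
Step 3: at (0, 0.075, 1.08), ∇g = (-0.225, 0.45, 4.32) → (0, 0.075, 1.08) − 0.1·(-0.225, 0.45, 4.32) = (0.0225, 0.03, 0.648)
Step 4: at (0.0225, 0.03, 0.648), ∇g = (0, 0.1125, 2.592) → (0.0225, 0.03, 0.648) − 0.1·(0, 0.1125, 2.592) = (0.0225, 0.01875, 0.3888)
g(0.0225, 0.01875, 0.3888) = 0.3031324425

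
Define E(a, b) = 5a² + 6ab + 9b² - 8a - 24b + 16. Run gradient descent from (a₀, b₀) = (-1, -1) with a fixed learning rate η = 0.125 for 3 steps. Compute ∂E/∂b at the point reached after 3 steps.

213

∇E = (10a + 6b - 8, 6a + 18b - 24)
Step 1: at (-1, -1), ∇E = (-24, -48) → (-1, -1) − 0.125·(-24, -48) = (2, 5)
Step 2: at (2, 5), ∇E = (42, 78) → (2, 5) − 0.125·(42, 78) = (-3.25, -4.75)
Step 3: at (-3.25, -4.75), ∇E = (-69, -129) → (-3.25, -4.75) − 0.125·(-69, -129) = (5.375, 11.375)
∂E/∂b at (5.375, 11.375) = 213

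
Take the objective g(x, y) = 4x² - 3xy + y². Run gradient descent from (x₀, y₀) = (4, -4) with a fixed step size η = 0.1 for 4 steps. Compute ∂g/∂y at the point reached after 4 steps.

∇g = (8x - 3y, -3x + 2y)
(x₁, y₁) = (4, -4) − 0.1·(44, -20) = (-0.4, -2)
(x₂, y₂) = (-0.4, -2) − 0.1·(2.8, -2.8) = (-0.68, -1.72)
(x₃, y₃) = (-0.68, -1.72) − 0.1·(-0.28, -1.4) = (-0.652, -1.58)
(x₄, y₄) = (-0.652, -1.58) − 0.1·(-0.476, -1.204) = (-0.6044, -1.4596)
∂g/∂y at (-0.6044, -1.4596) = -1.106

-1.106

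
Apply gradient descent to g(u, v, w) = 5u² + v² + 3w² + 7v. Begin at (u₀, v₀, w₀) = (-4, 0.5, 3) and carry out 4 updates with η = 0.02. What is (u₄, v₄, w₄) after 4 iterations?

(-1.6384, -0.10261376, 1.79908608)

∇g = (10u, 2v + 7, 6w)
Step 1: at (-4, 0.5, 3), ∇g = (-40, 8, 18) → (-4, 0.5, 3) − 0.02·(-40, 8, 18) = (-3.2, 0.34, 2.64)
Step 2: at (-3.2, 0.34, 2.64), ∇g = (-32, 7.68, 15.84) → (-3.2, 0.34, 2.64) − 0.02·(-32, 7.68, 15.84) = (-2.56, 0.1864, 2.3232)
Step 3: at (-2.56, 0.1864, 2.3232), ∇g = (-25.6, 7.3728, 13.9392) → (-2.56, 0.1864, 2.3232) − 0.02·(-25.6, 7.3728, 13.9392) = (-2.048, 0.038944, 2.044416)
Step 4: at (-2.048, 0.038944, 2.044416), ∇g = (-20.48, 7.077888, 12.266496) → (-2.048, 0.038944, 2.044416) − 0.02·(-20.48, 7.077888, 12.266496) = (-1.6384, -0.10261376, 1.79908608)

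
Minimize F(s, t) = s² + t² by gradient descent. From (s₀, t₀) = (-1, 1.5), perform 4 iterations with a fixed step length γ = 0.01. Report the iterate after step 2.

∇F = (2s, 2t)
(s₁, t₁) = (-1, 1.5) − 0.01·(-2, 3) = (-0.98, 1.47)
(s₂, t₂) = (-0.98, 1.47) − 0.01·(-1.96, 2.94) = (-0.9604, 1.4406)

(-0.9604, 1.4406)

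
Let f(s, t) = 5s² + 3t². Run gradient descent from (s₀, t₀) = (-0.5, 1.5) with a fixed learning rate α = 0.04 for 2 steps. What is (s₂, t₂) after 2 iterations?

∇f = (10s, 6t)
Step 1: at (-0.5, 1.5), ∇f = (-5, 9) → (-0.5, 1.5) − 0.04·(-5, 9) = (-0.3, 1.14)
Step 2: at (-0.3, 1.14), ∇f = (-3, 6.84) → (-0.3, 1.14) − 0.04·(-3, 6.84) = (-0.18, 0.8664)

(-0.18, 0.8664)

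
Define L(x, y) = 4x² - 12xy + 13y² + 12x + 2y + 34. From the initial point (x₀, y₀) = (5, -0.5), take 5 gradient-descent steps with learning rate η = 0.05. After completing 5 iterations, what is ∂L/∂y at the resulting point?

11.53521

∇L = (8x - 12y + 12, -12x + 26y + 2)
(x₁, y₁) = (5, -0.5) − 0.05·(58, -71) = (2.1, 3.05)
(x₂, y₂) = (2.1, 3.05) − 0.05·(-7.8, 56.1) = (2.49, 0.245)
(x₃, y₃) = (2.49, 0.245) − 0.05·(28.98, -21.51) = (1.041, 1.3205)
(x₄, y₄) = (1.041, 1.3205) − 0.05·(4.482, 23.841) = (0.8169, 0.12845)
(x₅, y₅) = (0.8169, 0.12845) − 0.05·(16.9938, -4.4631) = (-0.03279, 0.351605)
∂L/∂y at (-0.03279, 0.351605) = 11.53521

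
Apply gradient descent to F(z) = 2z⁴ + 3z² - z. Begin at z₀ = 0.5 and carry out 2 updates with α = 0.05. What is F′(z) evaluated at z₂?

0.838701543693

F′(z) = 8z³ + 6z - 1
Step 1: F′(0.5) = 3; z₁ = 0.5 − 0.05·3 = 0.35
Step 2: F′(0.35) = 1.443; z₂ = 0.35 − 0.05·1.443 = 0.27785
F′(z) at (0.27785) = 0.838701543693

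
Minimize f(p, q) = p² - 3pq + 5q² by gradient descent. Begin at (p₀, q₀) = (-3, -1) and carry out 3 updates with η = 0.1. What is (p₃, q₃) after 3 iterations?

(-2.187, -0.729)

∇f = (2p - 3q, -3p + 10q)
Step 1: at (-3, -1), ∇f = (-3, -1) → (-3, -1) − 0.1·(-3, -1) = (-2.7, -0.9)
Step 2: at (-2.7, -0.9), ∇f = (-2.7, -0.9) → (-2.7, -0.9) − 0.1·(-2.7, -0.9) = (-2.43, -0.81)
Step 3: at (-2.43, -0.81), ∇f = (-2.43, -0.81) → (-2.43, -0.81) − 0.1·(-2.43, -0.81) = (-2.187, -0.729)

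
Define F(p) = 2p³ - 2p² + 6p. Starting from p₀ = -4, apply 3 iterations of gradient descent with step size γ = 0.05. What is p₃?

F′(p) = 6p² - 4p + 6
Step 1: F′(-4) = 118; p₁ = -4 − 0.05·118 = -9.9
Step 2: F′(-9.9) = 633.66; p₂ = -9.9 − 0.05·633.66 = -41.583
Step 3: F′(-41.583) = 10547.207334; p₃ = -41.583 − 0.05·10547.207334 = -568.9433667

-568.9433667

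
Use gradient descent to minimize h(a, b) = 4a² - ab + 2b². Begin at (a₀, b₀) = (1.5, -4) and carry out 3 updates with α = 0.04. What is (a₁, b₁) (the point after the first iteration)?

∇h = (8a - b, -a + 4b)
(a₁, b₁) = (1.5, -4) − 0.04·(16, -17.5) = (0.86, -3.3)

(0.86, -3.3)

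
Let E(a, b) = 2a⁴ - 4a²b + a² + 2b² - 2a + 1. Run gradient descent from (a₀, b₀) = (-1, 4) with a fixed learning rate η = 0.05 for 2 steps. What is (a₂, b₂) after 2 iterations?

∇E = (8a³ - 8ab + 2a - 2, -4a² + 4b)
(a₁, b₁) = (-1, 4) − 0.05·(20, 12) = (-2, 3.4)
(a₂, b₂) = (-2, 3.4) − 0.05·(-15.6, -2.4) = (-1.22, 3.52)

(-1.22, 3.52)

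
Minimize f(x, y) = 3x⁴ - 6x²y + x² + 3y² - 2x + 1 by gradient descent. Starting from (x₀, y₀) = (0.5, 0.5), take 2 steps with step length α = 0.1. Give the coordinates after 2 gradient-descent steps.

∇f = (12x³ - 12xy + 2x - 2, -6x² + 6y)
(x₁, y₁) = (0.5, 0.5) − 0.1·(-2.5, 1.5) = (0.75, 0.35)
(x₂, y₂) = (0.75, 0.35) − 0.1·(1.4125, -1.275) = (0.60875, 0.4775)

(0.60875, 0.4775)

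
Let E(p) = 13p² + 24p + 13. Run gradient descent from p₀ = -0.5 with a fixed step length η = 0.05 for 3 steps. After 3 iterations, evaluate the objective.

E′(p) = 26p + 24
p₁ = -0.5 − 0.05·11 = -1.05
p₂ = -1.05 − 0.05·(-3.3) = -0.885
p₃ = -0.885 − 0.05·0.99 = -0.9345
E(-0.9345) = 1.92477325

1.92477325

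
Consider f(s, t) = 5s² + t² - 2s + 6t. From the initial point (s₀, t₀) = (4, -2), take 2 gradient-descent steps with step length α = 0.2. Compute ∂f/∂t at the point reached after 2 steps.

0.72

∇f = (10s - 2, 2t + 6)
(s₁, t₁) = (4, -2) − 0.2·(38, 2) = (-3.6, -2.4)
(s₂, t₂) = (-3.6, -2.4) − 0.2·(-38, 1.2) = (4, -2.64)
∂f/∂t at (4, -2.64) = 0.72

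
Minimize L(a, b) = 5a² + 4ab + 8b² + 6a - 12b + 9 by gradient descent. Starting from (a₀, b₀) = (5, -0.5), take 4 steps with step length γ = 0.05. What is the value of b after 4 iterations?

0.6502

∇L = (10a + 4b + 6, 4a + 16b - 12)
(a₁, b₁) = (5, -0.5) − 0.05·(54, 0) = (2.3, -0.5)
(a₂, b₂) = (2.3, -0.5) − 0.05·(27, -10.8) = (0.95, 0.04)
(a₃, b₃) = (0.95, 0.04) − 0.05·(15.66, -7.56) = (0.167, 0.418)
(a₄, b₄) = (0.167, 0.418) − 0.05·(9.342, -4.644) = (-0.3001, 0.6502)
b = 0.6502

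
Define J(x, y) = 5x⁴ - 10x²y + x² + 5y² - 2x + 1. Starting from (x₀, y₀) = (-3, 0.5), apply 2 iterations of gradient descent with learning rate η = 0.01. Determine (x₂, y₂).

∇J = (20x³ - 20xy + 2x - 2, -10x² + 10y)
(x₁, y₁) = (-3, 0.5) − 0.01·(-518, -85) = (2.18, 1.35)
(x₂, y₂) = (2.18, 1.35) − 0.01·(150.70464, -34.024) = (0.6729536, 1.69024)

(0.6729536, 1.69024)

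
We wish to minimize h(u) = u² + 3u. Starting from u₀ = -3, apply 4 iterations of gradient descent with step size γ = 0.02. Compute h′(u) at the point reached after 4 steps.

h′(u) = 2u + 3
Step 1: h′(-3) = -3; u₁ = -3 − 0.02·(-3) = -2.94
Step 2: h′(-2.94) = -2.88; u₂ = -2.94 − 0.02·(-2.88) = -2.8824
Step 3: h′(-2.8824) = -2.7648; u₃ = -2.8824 − 0.02·(-2.7648) = -2.827104
Step 4: h′(-2.827104) = -2.654208; u₄ = -2.827104 − 0.02·(-2.654208) = -2.77401984
h′(u) at (-2.77401984) = -2.54803968

-2.54803968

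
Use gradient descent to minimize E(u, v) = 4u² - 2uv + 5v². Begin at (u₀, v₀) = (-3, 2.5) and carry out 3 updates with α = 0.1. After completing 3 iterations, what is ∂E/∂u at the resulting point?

-0.2

∇E = (8u - 2v, -2u + 10v)
Step 1: at (-3, 2.5), ∇E = (-29, 31) → (-3, 2.5) − 0.1·(-29, 31) = (-0.1, -0.6)
Step 2: at (-0.1, -0.6), ∇E = (0.4, -5.8) → (-0.1, -0.6) − 0.1·(0.4, -5.8) = (-0.14, -0.02)
Step 3: at (-0.14, -0.02), ∇E = (-1.08, 0.08) → (-0.14, -0.02) − 0.1·(-1.08, 0.08) = (-0.032, -0.028)
∂E/∂u at (-0.032, -0.028) = -0.2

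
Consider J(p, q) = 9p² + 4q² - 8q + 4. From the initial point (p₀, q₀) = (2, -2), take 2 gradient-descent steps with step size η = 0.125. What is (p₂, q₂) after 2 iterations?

(3.125, 1)

∇J = (18p, 8q - 8)
(p₁, q₁) = (2, -2) − 0.125·(36, -24) = (-2.5, 1)
(p₂, q₂) = (-2.5, 1) − 0.125·(-45, 0) = (3.125, 1)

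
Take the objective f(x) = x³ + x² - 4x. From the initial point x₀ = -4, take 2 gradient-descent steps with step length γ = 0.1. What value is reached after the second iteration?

f′(x) = 3x² + 2x - 4
Step 1: f′(-4) = 36; x₁ = -4 − 0.1·36 = -7.6
Step 2: f′(-7.6) = 154.08; x₂ = -7.6 − 0.1·154.08 = -23.008

-23.008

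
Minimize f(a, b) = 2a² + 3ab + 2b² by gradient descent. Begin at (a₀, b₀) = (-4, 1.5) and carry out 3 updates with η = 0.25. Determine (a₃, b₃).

(-0.6328125, 1.6875)

∇f = (4a + 3b, 3a + 4b)
(a₁, b₁) = (-4, 1.5) − 0.25·(-11.5, -6) = (-1.125, 3)
(a₂, b₂) = (-1.125, 3) − 0.25·(4.5, 8.625) = (-2.25, 0.84375)
(a₃, b₃) = (-2.25, 0.84375) − 0.25·(-6.46875, -3.375) = (-0.6328125, 1.6875)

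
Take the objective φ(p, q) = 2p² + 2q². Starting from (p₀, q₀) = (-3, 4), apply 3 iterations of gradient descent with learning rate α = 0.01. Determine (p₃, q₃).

∇φ = (4p, 4q)
(p₁, q₁) = (-3, 4) − 0.01·(-12, 16) = (-2.88, 3.84)
(p₂, q₂) = (-2.88, 3.84) − 0.01·(-11.52, 15.36) = (-2.7648, 3.6864)
(p₃, q₃) = (-2.7648, 3.6864) − 0.01·(-11.0592, 14.7456) = (-2.654208, 3.538944)

(-2.654208, 3.538944)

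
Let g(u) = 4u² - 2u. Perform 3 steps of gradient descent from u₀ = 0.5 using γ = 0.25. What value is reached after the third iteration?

0

g′(u) = 8u - 2
u₁ = 0.5 − 0.25·2 = 0
u₂ = 0 − 0.25·(-2) = 0.5
u₃ = 0.5 − 0.25·2 = 0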